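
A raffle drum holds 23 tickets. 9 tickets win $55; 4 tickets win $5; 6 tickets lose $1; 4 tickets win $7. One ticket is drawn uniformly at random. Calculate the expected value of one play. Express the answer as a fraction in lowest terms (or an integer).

E[payout] = (9/23)·55 + (4/23)·5 + (6/23)·(-1) + (4/23)·7 = 537/23

537/23 dollars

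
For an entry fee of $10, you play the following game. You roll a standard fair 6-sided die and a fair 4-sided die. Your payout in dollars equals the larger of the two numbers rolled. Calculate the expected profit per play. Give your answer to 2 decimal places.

-$6.08

Distribution of the larger of the two numbers rolled: 1 w.p. 1/24, 2 w.p. 1/8, 3 w.p. 5/24, 4 w.p. 7/24, 5 w.p. 1/6, 6 w.p. 1/6
E[payout] = (1/24)·1 + (1/8)·2 + (5/24)·3 + (7/24)·4 + (1/6)·5 + (1/6)·6 = 47/12
Expected profit = 47/12 − 10 = -73/12 ≈ -$6.08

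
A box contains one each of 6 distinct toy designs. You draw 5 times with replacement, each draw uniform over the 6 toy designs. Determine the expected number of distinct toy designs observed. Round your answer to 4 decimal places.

3.5887

Let Xⱼ=1 if type j appears at least once. P(Xⱼ=1) = 1 − ((6−1)/6)^5 = 4651/7776.
E[#distinct] = 6·4651/7776 = 4651/1296.
≈ 3.5887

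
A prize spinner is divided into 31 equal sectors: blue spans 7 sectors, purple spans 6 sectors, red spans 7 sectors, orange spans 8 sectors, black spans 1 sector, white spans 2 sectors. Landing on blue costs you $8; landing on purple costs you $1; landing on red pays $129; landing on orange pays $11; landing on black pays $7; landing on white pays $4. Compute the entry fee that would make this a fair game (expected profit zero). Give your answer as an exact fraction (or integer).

944/31 dollars

E[payout] = (7/31)·(-8) + (6/31)·(-1) + (7/31)·129 + (8/31)·11 + (1/31)·7 + (2/31)·4 = 944/31
Fair fee = E[payout] = 944/31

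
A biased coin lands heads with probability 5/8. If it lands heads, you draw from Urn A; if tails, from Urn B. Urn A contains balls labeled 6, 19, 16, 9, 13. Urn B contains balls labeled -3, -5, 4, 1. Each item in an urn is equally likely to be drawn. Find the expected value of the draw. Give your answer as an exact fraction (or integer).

243/32

E[X | Urn A] = (6 + 19 + 16 + 9 + 13)/5 = 63/5
E[X | Urn B] = (-3 − 5 + 4 + 1)/4 = -3/4
E[X] = (5/8)·63/5 + (3/8)·(-3/4) = 243/32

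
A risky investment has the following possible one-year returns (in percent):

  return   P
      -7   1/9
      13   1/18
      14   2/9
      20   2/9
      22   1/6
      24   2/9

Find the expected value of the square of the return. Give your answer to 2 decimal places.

355.94

E[X²] = (1/9)·49 + (1/18)·169 + (2/9)·196 + (2/9)·400 + (1/6)·484 + (2/9)·576
     = 6407/18 ≈ 355.94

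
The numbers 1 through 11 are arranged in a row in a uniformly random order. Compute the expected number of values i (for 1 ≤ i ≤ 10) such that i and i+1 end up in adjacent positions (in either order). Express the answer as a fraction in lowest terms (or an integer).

For each i ∈ {1,…,10}, let Xᵢ = 1 if i and i+1 are adjacent. P(Xᵢ=1) = 2·(11−1)!/11! = 2/11.
By linearity, E[ΣXᵢ] = (10)·(2/11) = 20/11.

20/11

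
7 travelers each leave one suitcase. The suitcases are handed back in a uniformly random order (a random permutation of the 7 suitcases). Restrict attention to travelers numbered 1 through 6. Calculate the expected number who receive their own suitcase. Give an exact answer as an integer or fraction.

Let Xᵢ = 1 if person i gets their own suitcase. For each i, P(Xᵢ=1) = 1/7.
By linearity of expectation, E[X₁+…+X_6] = 6·(1/7) = 6/7.

6/7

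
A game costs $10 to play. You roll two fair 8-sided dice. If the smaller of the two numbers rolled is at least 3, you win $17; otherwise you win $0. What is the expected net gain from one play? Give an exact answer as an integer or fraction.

E[payout] = (7/16)·0 + (9/16)·17 = 153/16
Expected profit = 153/16 − 10 = -7/16

-7/16 dollars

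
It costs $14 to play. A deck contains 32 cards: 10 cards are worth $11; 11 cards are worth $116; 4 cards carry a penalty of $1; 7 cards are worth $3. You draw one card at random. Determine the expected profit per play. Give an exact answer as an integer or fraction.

E[payout] = (10/32)·11 + (11/32)·116 + (4/32)·(-1) + (7/32)·3 = 1403/32
Expected profit = 1403/32 − 14 = 955/32

955/32 dollars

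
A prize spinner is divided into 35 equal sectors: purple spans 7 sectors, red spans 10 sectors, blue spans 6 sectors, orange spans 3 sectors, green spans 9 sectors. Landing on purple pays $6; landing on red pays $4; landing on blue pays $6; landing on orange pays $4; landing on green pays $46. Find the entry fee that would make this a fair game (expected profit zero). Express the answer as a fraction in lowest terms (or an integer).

E[payout] = (7/35)·6 + (10/35)·4 + (6/35)·6 + (3/35)·4 + (9/35)·46 = 544/35
Fair fee = E[payout] = 544/35

544/35 dollars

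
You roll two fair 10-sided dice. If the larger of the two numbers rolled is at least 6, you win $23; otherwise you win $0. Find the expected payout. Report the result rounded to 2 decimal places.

$17.25

E[payout] = (1/4)·0 + (3/4)·23 = 69/4
≈ $17.25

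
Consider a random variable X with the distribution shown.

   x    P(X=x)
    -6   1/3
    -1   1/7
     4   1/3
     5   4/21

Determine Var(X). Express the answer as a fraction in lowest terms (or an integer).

3266/147

E[X] = (1/3)·(-6) + (1/7)·(-1) + (1/3)·4 + (4/21)·5 = 1/7
E[X²] = (1/3)·36 + (1/7)·1 + (1/3)·16 + (4/21)·25 = 467/21
Var(X) = 467/21 − (1/7)² = 3266/147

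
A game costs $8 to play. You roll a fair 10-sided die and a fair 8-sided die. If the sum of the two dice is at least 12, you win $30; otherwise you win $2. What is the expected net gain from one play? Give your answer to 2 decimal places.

E[payout] = (13/20)·2 + (7/20)·30 = 59/5
Expected profit = 59/5 − 8 = 19/5 ≈ $3.80

$3.80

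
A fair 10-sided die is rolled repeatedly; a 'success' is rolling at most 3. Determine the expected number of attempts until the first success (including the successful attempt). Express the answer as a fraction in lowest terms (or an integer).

For a geometric distribution, E[trials] = 1/p = 1/(3/10) = 10/3.

10/3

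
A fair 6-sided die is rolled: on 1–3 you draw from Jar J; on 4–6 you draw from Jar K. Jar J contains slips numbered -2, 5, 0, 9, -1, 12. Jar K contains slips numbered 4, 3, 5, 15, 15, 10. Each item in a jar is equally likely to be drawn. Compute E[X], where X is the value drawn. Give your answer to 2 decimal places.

E[X | Jar J] = (-2 + 5 + 0 + 9 − 1 + 12)/6 = 23/6
E[X | Jar K] = (4 + 3 + 5 + 15 + 15 + 10)/6 = 26/3
E[X] = (1/2)·23/6 + (1/2)·26/3 = 25/4 ≈ 6.25

6.25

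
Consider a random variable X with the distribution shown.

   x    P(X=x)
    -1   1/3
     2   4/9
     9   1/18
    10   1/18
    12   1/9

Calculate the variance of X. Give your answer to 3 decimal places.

E[X] = (1/3)·(-1) + (4/9)·2 + (1/18)·9 + (1/18)·10 + (1/9)·12 = 53/18
E[X²] = (1/3)·1 + (4/9)·4 + (1/18)·81 + (1/18)·100 + (1/9)·144 = 169/6
Var(X) = 169/6 − (53/18)² = 6317/324 ≈ 19.497

19.497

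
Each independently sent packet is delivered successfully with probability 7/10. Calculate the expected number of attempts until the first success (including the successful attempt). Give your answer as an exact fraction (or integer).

10/7

For a geometric distribution, E[trials] = 1/p = 1/(7/10) = 10/7.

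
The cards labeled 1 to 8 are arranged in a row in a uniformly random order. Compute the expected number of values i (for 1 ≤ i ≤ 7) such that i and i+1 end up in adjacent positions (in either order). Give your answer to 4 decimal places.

1.7500

For each i ∈ {1,…,7}, let Xᵢ = 1 if i and i+1 are adjacent. P(Xᵢ=1) = 2·(8−1)!/8! = 2/8.
By linearity, E[ΣXᵢ] = (7)·(2/8) = 7/4.
≈ 1.7500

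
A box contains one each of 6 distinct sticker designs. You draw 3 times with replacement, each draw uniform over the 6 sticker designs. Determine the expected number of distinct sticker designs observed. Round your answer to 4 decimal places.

Let Xⱼ=1 if type j appears at least once. P(Xⱼ=1) = 1 − ((6−1)/6)^3 = 91/216.
E[#distinct] = 6·91/216 = 91/36.
≈ 2.5278

2.5278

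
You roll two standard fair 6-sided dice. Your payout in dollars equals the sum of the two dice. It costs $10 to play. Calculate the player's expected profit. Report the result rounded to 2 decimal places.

-$3.00

Distribution of the sum of the two dice: 2 w.p. 1/36, 3 w.p. 1/18, 4 w.p. 1/12, 5 w.p. 1/9, 6 w.p. 5/36, 7 w.p. 1/6, …
E[payout] = (1/36)·2 + (1/18)·3 + (1/12)·4 + (1/9)·5 + (5/36)·6 + (1/6)·7 + (5/36)·8 + (1/9)·9 + (1/12)·10 + (1/18)·11 + (1/36)·12 = 7
Expected profit = 7 − 10 = -3 ≈ -$3.00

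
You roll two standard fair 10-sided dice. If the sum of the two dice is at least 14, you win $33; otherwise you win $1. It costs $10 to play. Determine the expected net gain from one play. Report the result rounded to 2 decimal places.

E[payout] = (18/25)·1 + (7/25)·33 = 249/25
Expected profit = 249/25 − 10 = -1/25 ≈ -$0.04

-$0.04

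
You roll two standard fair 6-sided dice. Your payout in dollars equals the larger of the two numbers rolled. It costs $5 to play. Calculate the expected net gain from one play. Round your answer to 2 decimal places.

-$0.53

Distribution of the larger of the two numbers rolled: 1 w.p. 1/36, 2 w.p. 1/12, 3 w.p. 5/36, 4 w.p. 7/36, 5 w.p. 1/4, 6 w.p. 11/36
E[payout] = (1/36)·1 + (1/12)·2 + (5/36)·3 + (7/36)·4 + (1/4)·5 + (11/36)·6 = 161/36
Expected profit = 161/36 − 5 = -19/36 ≈ -$0.53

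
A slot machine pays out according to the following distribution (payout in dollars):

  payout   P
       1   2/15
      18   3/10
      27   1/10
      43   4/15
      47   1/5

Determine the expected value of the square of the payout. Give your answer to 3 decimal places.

1105.100

E[X²] = (2/15)·1 + (3/10)·324 + (1/10)·729 + (4/15)·1849 + (1/5)·2209
     = 11051/10 ≈ 1105.100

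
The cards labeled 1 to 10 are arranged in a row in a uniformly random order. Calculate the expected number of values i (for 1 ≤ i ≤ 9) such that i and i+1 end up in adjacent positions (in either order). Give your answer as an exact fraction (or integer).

9/5

For each i ∈ {1,…,9}, let Xᵢ = 1 if i and i+1 are adjacent. P(Xᵢ=1) = 2·(10−1)!/10! = 2/10.
By linearity, E[ΣXᵢ] = (9)·(2/10) = 9/5.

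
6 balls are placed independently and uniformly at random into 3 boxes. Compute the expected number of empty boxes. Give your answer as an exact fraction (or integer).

Let Xⱼ=1 if box j is empty. P(Xⱼ=1) = ((3-1)/3)^6 = 64/729.
By linearity, E[#empty] = 3·64/729 = 64/243.

64/243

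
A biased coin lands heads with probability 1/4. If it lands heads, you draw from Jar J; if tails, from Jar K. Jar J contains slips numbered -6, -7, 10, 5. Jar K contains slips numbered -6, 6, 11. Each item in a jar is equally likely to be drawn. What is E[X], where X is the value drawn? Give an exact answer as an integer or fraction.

23/8

E[X | Jar J] = (-6 − 7 + 10 + 5)/4 = 1/2
E[X | Jar K] = (-6 + 6 + 11)/3 = 11/3
E[X] = (1/4)·1/2 + (3/4)·11/3 = 23/8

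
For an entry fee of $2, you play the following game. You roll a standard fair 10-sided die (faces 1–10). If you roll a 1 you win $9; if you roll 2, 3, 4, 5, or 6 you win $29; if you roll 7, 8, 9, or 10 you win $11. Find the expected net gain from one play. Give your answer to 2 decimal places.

E[payout] = (1/10)·9 + (2/5)·11 + (1/2)·29 = 99/5
Expected profit = 99/5 − 2 = 89/5 ≈ $17.80

$17.80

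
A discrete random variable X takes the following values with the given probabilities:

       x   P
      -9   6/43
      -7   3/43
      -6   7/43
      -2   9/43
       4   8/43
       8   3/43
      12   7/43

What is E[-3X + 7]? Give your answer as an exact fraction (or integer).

286/43

E[-3x+7] = (6/43)·34 + (3/43)·28 + (7/43)·25 + (9/43)·13 + (8/43)·(-5) + (3/43)·(-17) + (7/43)·(-29)
     = 286/43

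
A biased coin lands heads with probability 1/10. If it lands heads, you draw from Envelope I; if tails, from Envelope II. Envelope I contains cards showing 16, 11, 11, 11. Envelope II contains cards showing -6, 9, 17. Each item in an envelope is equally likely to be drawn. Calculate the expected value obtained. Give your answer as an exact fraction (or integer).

289/40

E[X | Envelope I] = (16 + 11 + 11 + 11)/4 = 49/4
E[X | Envelope II] = (-6 + 9 + 17)/3 = 20/3
E[X] = (1/10)·49/4 + (9/10)·20/3 = 289/40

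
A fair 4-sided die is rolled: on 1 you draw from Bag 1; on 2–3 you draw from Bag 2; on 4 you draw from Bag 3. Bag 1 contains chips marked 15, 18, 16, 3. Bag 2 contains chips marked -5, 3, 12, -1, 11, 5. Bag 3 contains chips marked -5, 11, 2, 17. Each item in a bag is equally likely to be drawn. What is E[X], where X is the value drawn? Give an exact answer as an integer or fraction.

331/48

E[X | Bag 1] = (15 + 18 + 16 + 3)/4 = 13
E[X | Bag 2] = (-5 + 3 + 12 − 1 + 11 + 5)/6 = 25/6
E[X | Bag 3] = (-5 + 11 + 2 + 17)/4 = 25/4
E[X] = (1/4)·13 + (1/2)·25/6 + (1/4)·25/4 = 331/48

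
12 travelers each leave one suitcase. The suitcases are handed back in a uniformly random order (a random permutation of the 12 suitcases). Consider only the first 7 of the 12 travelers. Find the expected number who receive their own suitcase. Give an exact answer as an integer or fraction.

7/12

Let Xᵢ = 1 if person i gets their own suitcase. For each i, P(Xᵢ=1) = 1/12.
By linearity of expectation, E[X₁+…+X_7] = 7·(1/12) = 7/12.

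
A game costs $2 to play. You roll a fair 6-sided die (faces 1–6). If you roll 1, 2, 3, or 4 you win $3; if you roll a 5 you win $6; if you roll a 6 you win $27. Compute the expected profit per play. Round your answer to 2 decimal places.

$5.50

E[payout] = (2/3)·3 + (1/6)·6 + (1/6)·27 = 15/2
Expected profit = 15/2 − 2 = 11/2 ≈ $5.50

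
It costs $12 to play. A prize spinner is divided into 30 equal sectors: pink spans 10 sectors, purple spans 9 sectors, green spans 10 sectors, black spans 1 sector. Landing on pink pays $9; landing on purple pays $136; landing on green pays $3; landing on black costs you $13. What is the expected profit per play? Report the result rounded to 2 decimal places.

$32.37

E[payout] = (10/30)·9 + (9/30)·136 + (10/30)·3 + (1/30)·(-13) = 1331/30
Expected profit = 1331/30 − 12 = 971/30 ≈ $32.37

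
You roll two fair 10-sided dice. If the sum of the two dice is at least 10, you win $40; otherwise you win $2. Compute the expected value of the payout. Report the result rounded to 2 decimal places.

$26.32

E[payout] = (9/25)·2 + (16/25)·40 = 658/25
≈ $26.32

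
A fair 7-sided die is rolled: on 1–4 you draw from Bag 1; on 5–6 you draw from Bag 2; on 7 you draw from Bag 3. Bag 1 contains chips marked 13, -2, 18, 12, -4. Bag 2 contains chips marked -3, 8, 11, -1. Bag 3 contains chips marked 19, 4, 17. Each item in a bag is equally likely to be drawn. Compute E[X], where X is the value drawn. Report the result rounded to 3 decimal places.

E[X | Bag 1] = (13 − 2 + 18 + 12 − 4)/5 = 37/5
E[X | Bag 2] = (-3 + 8 + 11 − 1)/4 = 15/4
E[X | Bag 3] = (19 + 4 + 17)/3 = 40/3
E[X] = (4/7)·37/5 + (2/7)·15/4 + (1/7)·40/3 = 1513/210 ≈ 7.205

7.205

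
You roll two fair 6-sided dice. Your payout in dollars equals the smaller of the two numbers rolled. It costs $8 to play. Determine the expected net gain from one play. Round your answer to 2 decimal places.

Distribution of the smaller of the two numbers rolled: 1 w.p. 11/36, 2 w.p. 1/4, 3 w.p. 7/36, 4 w.p. 5/36, 5 w.p. 1/12, 6 w.p. 1/36
E[payout] = (11/36)·1 + (1/4)·2 + (7/36)·3 + (5/36)·4 + (1/12)·5 + (1/36)·6 = 91/36
Expected profit = 91/36 − 8 = -197/36 ≈ -$5.47

-$5.47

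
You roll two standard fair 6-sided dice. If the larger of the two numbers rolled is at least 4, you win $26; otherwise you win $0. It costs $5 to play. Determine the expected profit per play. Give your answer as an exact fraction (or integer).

29/2 dollars

E[payout] = (1/4)·0 + (3/4)·26 = 39/2
Expected profit = 39/2 − 5 = 29/2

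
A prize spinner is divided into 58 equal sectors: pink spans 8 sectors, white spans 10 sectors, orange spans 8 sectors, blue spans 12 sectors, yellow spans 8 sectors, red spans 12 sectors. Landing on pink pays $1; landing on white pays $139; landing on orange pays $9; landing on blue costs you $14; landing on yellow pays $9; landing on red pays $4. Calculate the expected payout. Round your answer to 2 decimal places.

$24.52

E[payout] = (8/58)·1 + (10/58)·139 + (8/58)·9 + (12/58)·(-14) + (8/58)·9 + (12/58)·4 = 711/29
≈ $24.52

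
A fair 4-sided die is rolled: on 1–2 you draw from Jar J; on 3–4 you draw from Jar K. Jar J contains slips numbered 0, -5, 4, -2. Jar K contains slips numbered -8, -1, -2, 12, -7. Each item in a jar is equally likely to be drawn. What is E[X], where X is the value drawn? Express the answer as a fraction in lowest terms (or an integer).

-39/40

E[X | Jar J] = (0 − 5 + 4 − 2)/4 = -3/4
E[X | Jar K] = (-8 − 1 − 2 + 12 − 7)/5 = -6/5
E[X] = (1/2)·(-3/4) + (1/2)·(-6/5) = -39/40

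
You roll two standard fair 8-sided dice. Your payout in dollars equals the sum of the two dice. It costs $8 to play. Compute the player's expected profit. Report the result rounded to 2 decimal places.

Distribution of the sum of the two dice: 2 w.p. 1/64, 3 w.p. 1/32, 4 w.p. 3/64, 5 w.p. 1/16, 6 w.p. 5/64, 7 w.p. 3/32, …
E[payout] = (1/64)·2 + (1/32)·3 + (3/64)·4 + (1/16)·5 + (5/64)·6 + (3/32)·7 + (7/64)·8 + (1/8)·9 + (7/64)·10 + (3/32)·11 + (5/64)·12 + (1/16)·13 + (3/64)·14 + (1/32)·15 + (1/64)·16 = 9
Expected profit = 9 − 8 = 1 ≈ $1.00

$1.00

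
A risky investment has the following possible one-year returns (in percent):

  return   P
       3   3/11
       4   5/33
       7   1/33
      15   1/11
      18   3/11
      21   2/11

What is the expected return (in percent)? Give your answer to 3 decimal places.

E[X] = (3/11)·3 + (5/33)·4 + (1/33)·7 + (1/11)·15 + (3/11)·18 + (2/11)·21
     = 129/11 ≈ 11.727

11.727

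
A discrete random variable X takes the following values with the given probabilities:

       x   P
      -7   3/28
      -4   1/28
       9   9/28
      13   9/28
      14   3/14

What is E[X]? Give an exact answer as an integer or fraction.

E[X] = (3/28)·(-7) + (1/28)·(-4) + (9/28)·9 + (9/28)·13 + (3/14)·14
     = 257/28

257/28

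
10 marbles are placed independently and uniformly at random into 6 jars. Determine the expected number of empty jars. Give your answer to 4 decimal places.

0.9690

Let Xⱼ=1 if jar j is empty. P(Xⱼ=1) = ((6-1)/6)^10 = 9765625/60466176.
By linearity, E[#empty] = 6·9765625/60466176 = 9765625/10077696.
≈ 0.9690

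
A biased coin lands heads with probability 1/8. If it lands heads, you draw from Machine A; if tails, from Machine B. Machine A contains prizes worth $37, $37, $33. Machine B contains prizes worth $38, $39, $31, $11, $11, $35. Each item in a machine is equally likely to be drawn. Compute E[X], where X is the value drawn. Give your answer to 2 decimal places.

E[X | Machine A] = (37 + 37 + 33)/3 = 107/3
E[X | Machine B] = (38 + 39 + 31 + 11 + 11 + 35)/6 = 55/2
E[X] = (1/8)·107/3 + (7/8)·55/2 = 1369/48 ≈ 28.52

$28.52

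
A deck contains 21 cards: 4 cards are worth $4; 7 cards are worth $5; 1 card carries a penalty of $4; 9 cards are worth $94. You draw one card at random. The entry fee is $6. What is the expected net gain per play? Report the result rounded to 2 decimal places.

E[payout] = (4/21)·4 + (7/21)·5 + (1/21)·(-4) + (9/21)·94 = 893/21
Expected profit = 893/21 − 6 = 767/21 ≈ $36.52

$36.52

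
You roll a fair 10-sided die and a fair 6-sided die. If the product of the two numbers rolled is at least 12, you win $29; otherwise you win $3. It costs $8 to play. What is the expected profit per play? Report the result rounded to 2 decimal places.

E[payout] = (23/60)·3 + (37/60)·29 = 571/30
Expected profit = 571/30 − 8 = 331/30 ≈ $11.03

$11.03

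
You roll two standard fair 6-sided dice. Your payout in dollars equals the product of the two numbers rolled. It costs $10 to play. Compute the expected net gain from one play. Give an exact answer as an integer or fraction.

9/4 dollars

Distribution of the product of the two numbers rolled: 1 w.p. 1/36, 2 w.p. 1/18, 3 w.p. 1/18, 4 w.p. 1/12, 5 w.p. 1/18, 6 w.p. 1/9, …
E[payout] = (1/36)·1 + (1/18)·2 + (1/18)·3 + (1/12)·4 + (1/18)·5 + (1/9)·6 + (1/18)·8 + (1/36)·9 + (1/18)·10 + (1/9)·12 + (1/18)·15 + (1/36)·16 + (1/18)·18 + (1/18)·20 + (1/18)·24 + (1/36)·25 + (1/18)·30 + (1/36)·36 = 49/4
Expected profit = 49/4 − 10 = 9/4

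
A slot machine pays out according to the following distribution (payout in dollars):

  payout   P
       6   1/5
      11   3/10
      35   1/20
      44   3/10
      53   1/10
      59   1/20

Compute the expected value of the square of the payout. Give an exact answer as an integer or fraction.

2281/2

E[X²] = (1/5)·36 + (3/10)·121 + (1/20)·1225 + (3/10)·1936 + (1/10)·2809 + (1/20)·3481
     = 2281/2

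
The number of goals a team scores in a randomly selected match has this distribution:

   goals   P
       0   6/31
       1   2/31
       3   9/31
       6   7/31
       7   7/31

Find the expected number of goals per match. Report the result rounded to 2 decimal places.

3.87

E[X] = (6/31)·0 + (2/31)·1 + (9/31)·3 + (7/31)·6 + (7/31)·7
     = 120/31 ≈ 3.87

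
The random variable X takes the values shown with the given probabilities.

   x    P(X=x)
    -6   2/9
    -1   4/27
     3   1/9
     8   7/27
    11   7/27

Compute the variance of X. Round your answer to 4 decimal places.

42.8395

E[X] = (2/9)·(-6) + (4/27)·(-1) + (1/9)·3 + (7/27)·8 + (7/27)·11 = 34/9
E[X²] = (2/9)·36 + (4/27)·1 + (1/9)·9 + (7/27)·64 + (7/27)·121 = 514/9
Var(X) = 514/9 − (34/9)² = 3470/81 ≈ 42.8395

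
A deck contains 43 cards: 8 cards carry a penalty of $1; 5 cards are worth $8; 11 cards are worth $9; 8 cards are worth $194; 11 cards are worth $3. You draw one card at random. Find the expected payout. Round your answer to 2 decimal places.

$39.91

E[payout] = (8/43)·(-1) + (5/43)·8 + (11/43)·9 + (8/43)·194 + (11/43)·3 = 1716/43
≈ $39.91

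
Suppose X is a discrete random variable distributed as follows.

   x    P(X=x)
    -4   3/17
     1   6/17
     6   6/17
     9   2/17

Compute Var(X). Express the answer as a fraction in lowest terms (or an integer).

E[X] = (3/17)·(-4) + (6/17)·1 + (6/17)·6 + (2/17)·9 = 48/17
E[X²] = (3/17)·16 + (6/17)·1 + (6/17)·36 + (2/17)·81 = 432/17
Var(X) = 432/17 − (48/17)² = 5040/289

5040/289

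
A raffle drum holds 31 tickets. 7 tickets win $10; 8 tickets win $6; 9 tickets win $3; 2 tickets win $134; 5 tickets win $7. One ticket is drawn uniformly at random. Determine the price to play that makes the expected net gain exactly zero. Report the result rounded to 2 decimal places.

$14.45

E[payout] = (7/31)·10 + (8/31)·6 + (9/31)·3 + (2/31)·134 + (5/31)·7 = 448/31
Fair fee = E[payout] = 448/31 ≈ $14.45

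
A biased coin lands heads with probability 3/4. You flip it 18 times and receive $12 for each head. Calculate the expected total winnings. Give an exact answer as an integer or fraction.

$162

E[#heads] = 18·3/4 = 27/2 (linearity over flips).
E[winnings] = 12·27/2 = 162.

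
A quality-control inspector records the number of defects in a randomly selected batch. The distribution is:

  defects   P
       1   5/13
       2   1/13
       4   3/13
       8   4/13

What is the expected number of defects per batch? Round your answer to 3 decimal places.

E[X] = (5/13)·1 + (1/13)·2 + (3/13)·4 + (4/13)·8
     = 51/13 ≈ 3.923

3.923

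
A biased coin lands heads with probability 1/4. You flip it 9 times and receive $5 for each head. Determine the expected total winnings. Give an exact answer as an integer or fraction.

45/4 dollars

E[#heads] = 9·1/4 = 9/4 (linearity over flips).
E[winnings] = 5·9/4 = 45/4.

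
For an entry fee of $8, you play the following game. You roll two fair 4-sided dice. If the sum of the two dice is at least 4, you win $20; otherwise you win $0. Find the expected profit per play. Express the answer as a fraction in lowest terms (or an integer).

E[payout] = (3/16)·0 + (13/16)·20 = 65/4
Expected profit = 65/4 − 8 = 33/4

33/4 dollars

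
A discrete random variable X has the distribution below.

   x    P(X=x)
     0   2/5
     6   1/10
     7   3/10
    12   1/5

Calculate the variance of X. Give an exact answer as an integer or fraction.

E[X] = (2/5)·0 + (1/10)·6 + (3/10)·7 + (1/5)·12 = 51/10
E[X²] = (2/5)·0 + (1/10)·36 + (3/10)·49 + (1/5)·144 = 471/10
Var(X) = 471/10 − (51/10)² = 2109/100

2109/100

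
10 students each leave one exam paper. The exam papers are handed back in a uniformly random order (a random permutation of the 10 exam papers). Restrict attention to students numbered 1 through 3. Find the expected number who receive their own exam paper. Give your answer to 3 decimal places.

Let Xᵢ = 1 if person i gets their own exam paper. For each i, P(Xᵢ=1) = 1/10.
By linearity of expectation, E[X₁+…+X_3] = 3·(1/10) = 3/10.
≈ 0.300

0.300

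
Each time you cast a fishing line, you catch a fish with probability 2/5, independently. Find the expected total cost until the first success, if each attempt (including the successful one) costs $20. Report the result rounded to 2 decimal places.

E[#attempts] = 1/p = 5/2; E[cost] = 20·5/2 = 50.
≈ 50.00

$50.00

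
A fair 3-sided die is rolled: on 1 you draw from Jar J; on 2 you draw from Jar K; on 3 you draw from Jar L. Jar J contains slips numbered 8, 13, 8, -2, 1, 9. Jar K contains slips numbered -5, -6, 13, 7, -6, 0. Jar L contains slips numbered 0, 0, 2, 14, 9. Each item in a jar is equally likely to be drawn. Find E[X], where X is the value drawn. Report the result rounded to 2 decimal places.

E[X | Jar J] = (8 + 13 + 8 − 2 + 1 + 9)/6 = 37/6
E[X | Jar K] = (-5 − 6 + 13 + 7 − 6 + 0)/6 = 1/2
E[X | Jar L] = (0 + 0 + 2 + 14 + 9)/5 = 5
E[X] = (1/3)·37/6 + (1/3)·1/2 + (1/3)·5 = 35/9 ≈ 3.89

3.89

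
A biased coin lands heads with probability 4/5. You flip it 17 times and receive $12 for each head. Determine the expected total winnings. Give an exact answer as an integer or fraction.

816/5 dollars

E[#heads] = 17·4/5 = 68/5 (linearity over flips).
E[winnings] = 12·68/5 = 816/5.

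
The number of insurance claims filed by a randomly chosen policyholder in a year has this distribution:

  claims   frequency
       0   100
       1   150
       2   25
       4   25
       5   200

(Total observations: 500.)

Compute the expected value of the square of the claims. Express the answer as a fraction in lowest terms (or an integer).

113/10

Total = 500, so P(claims=0) = 100/500, etc.
E[X²] = (1/5)·0 + (3/10)·1 + (1/20)·4 + (1/20)·16 + (2/5)·25
     = 113/10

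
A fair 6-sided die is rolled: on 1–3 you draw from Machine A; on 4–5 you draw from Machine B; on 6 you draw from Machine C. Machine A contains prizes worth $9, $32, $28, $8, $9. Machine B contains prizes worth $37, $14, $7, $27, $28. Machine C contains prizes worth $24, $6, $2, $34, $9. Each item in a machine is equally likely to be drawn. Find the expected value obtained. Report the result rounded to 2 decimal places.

$18.63

E[X | Machine A] = (9 + 32 + 28 + 8 + 9)/5 = 86/5
E[X | Machine B] = (37 + 14 + 7 + 27 + 28)/5 = 113/5
E[X | Machine C] = (24 + 6 + 2 + 34 + 9)/5 = 15
E[X] = (1/2)·86/5 + (1/3)·113/5 + (1/6)·15 = 559/30 ≈ 18.63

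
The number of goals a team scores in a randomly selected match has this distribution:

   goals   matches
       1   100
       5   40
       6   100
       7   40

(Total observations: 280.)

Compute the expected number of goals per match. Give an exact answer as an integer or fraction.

Total = 280, so P(goals=1) = 100/280, etc.
E[X] = (5/14)·1 + (1/7)·5 + (5/14)·6 + (1/7)·7
     = 59/14

59/14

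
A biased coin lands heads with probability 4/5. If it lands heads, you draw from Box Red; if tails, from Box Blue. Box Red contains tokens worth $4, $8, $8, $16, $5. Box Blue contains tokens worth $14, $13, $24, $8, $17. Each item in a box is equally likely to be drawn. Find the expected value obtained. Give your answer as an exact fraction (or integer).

48/5 dollars

E[X | Box Red] = (4 + 8 + 8 + 16 + 5)/5 = 41/5
E[X | Box Blue] = (14 + 13 + 24 + 8 + 17)/5 = 76/5
E[X] = (4/5)·41/5 + (1/5)·76/5 = 48/5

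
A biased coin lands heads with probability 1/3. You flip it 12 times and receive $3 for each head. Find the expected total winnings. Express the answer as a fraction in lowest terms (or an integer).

E[#heads] = 12·1/3 = 4 (linearity over flips).
E[winnings] = 3·4 = 12.

$12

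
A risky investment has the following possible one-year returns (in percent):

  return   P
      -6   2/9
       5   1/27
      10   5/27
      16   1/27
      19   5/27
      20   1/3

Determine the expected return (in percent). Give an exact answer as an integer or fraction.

310/27

E[X] = (2/9)·(-6) + (1/27)·5 + (5/27)·10 + (1/27)·16 + (5/27)·19 + (1/3)·20
     = 310/27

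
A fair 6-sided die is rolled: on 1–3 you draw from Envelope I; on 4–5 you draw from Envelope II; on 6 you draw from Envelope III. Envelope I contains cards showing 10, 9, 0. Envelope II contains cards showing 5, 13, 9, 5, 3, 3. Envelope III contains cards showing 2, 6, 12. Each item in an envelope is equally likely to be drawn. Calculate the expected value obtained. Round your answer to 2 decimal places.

6.39

E[X | Envelope I] = (10 + 9 + 0)/3 = 19/3
E[X | Envelope II] = (5 + 13 + 9 + 5 + 3 + 3)/6 = 19/3
E[X | Envelope III] = (2 + 6 + 12)/3 = 20/3
E[X] = (1/2)·19/3 + (1/3)·19/3 + (1/6)·20/3 = 115/18 ≈ 6.39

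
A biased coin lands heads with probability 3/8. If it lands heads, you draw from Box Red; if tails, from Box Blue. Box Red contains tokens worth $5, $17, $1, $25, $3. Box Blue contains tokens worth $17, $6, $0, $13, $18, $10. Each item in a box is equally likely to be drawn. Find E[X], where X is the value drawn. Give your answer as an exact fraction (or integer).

1259/120 dollars

E[X | Box Red] = (5 + 17 + 1 + 25 + 3)/5 = 51/5
E[X | Box Blue] = (17 + 6 + 0 + 13 + 18 + 10)/6 = 32/3
E[X] = (3/8)·51/5 + (5/8)·32/3 = 1259/120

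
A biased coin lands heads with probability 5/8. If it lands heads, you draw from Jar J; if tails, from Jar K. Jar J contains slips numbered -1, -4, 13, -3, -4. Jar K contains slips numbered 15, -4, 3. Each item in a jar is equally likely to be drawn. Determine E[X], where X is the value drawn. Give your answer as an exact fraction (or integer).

E[X | Jar J] = (-1 − 4 + 13 − 3 − 4)/5 = 1/5
E[X | Jar K] = (15 − 4 + 3)/3 = 14/3
E[X] = (5/8)·1/5 + (3/8)·14/3 = 15/8

15/8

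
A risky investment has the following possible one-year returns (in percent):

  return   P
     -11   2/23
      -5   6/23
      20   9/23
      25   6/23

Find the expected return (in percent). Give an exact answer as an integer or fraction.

E[X] = (2/23)·(-11) + (6/23)·(-5) + (9/23)·20 + (6/23)·25
     = 278/23

278/23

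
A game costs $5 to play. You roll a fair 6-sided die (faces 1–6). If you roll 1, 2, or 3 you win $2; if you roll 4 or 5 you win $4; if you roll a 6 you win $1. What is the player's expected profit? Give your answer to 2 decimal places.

E[payout] = (1/6)·1 + (1/2)·2 + (1/3)·4 = 5/2
Expected profit = 5/2 − 5 = -5/2 ≈ -$2.50

-$2.50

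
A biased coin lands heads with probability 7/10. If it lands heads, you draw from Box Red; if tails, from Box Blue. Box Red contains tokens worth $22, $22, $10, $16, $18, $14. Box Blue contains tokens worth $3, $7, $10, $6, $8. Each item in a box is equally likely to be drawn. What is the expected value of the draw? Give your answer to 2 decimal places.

$13.94

E[X | Box Red] = (22 + 22 + 10 + 16 + 18 + 14)/6 = 17
E[X | Box Blue] = (3 + 7 + 10 + 6 + 8)/5 = 34/5
E[X] = (7/10)·17 + (3/10)·34/5 = 697/50 ≈ 13.94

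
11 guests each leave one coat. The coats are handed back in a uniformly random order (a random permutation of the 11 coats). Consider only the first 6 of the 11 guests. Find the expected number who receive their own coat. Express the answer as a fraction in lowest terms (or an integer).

Let Xᵢ = 1 if person i gets their own coat. For each i, P(Xᵢ=1) = 1/11.
By linearity of expectation, E[X₁+…+X_6] = 6·(1/11) = 6/11.

6/11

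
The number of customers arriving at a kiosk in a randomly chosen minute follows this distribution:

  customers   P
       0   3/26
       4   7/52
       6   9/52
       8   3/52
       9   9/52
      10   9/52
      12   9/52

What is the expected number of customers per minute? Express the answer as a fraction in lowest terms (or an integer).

E[X] = (3/26)·0 + (7/52)·4 + (9/52)·6 + (3/52)·8 + (9/52)·9 + (9/52)·10 + (9/52)·12
     = 385/52

385/52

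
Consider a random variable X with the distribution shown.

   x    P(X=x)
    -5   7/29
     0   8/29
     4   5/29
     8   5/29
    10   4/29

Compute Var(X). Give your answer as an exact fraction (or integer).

E[X] = (7/29)·(-5) + (8/29)·0 + (5/29)·4 + (5/29)·8 + (4/29)·10 = 65/29
E[X²] = (7/29)·25 + (8/29)·0 + (5/29)·16 + (5/29)·64 + (4/29)·100 = 975/29
Var(X) = 975/29 − (65/29)² = 24050/841

24050/841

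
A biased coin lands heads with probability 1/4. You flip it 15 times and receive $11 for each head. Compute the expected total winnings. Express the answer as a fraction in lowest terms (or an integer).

165/4 dollars

E[#heads] = 15·1/4 = 15/4 (linearity over flips).
E[winnings] = 11·15/4 = 165/4.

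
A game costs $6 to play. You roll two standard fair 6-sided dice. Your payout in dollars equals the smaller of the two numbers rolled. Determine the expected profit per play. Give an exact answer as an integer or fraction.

Distribution of the smaller of the two numbers rolled: 1 w.p. 11/36, 2 w.p. 1/4, 3 w.p. 7/36, 4 w.p. 5/36, 5 w.p. 1/12, 6 w.p. 1/36
E[payout] = (11/36)·1 + (1/4)·2 + (7/36)·3 + (5/36)·4 + (1/12)·5 + (1/36)·6 = 91/36
Expected profit = 91/36 − 6 = -125/36

-125/36 dollars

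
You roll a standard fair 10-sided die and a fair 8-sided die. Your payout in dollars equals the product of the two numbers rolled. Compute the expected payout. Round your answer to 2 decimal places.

Distribution of the product of the two numbers rolled: 1 w.p. 1/80, 2 w.p. 1/40, 3 w.p. 1/40, 4 w.p. 3/80, 5 w.p. 1/40, 6 w.p. 1/20, …
E[payout] = (1/80)·1 + (1/40)·2 + (1/40)·3 + (3/80)·4 + (1/40)·5 + (1/20)·6 + (1/40)·7 + (1/20)·8 + (1/40)·9 + (3/80)·10 + (1/20)·12 + (1/40)·14 + (1/40)·15 + (3/80)·16 + (3/80)·18 + (3/80)·20 + (1/40)·21 + (1/20)·24 + (1/80)·25 + (1/80)·27 + (1/40)·28 + (3/80)·30 + (1/40)·32 + (1/40)·35 + (1/40)·36 + (3/80)·40 + (1/40)·42 + (1/80)·45 + (1/40)·48 + (1/80)·49 + (1/80)·50 + (1/80)·54 + (1/40)·56 + (1/80)·60 + (1/80)·63 + (1/80)·64 + (1/80)·70 + (1/80)·72 + (1/80)·80 = 99/4
≈ $24.75

$24.75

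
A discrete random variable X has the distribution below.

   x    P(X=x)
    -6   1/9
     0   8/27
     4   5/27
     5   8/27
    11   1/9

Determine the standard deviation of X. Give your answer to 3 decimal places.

4.483

E[X] = 25/9, E[X²] = 751/27
Var(X) = E[X²] − (E[X])² = 751/27 − 625/81 = 1628/81
SD(X) = √(1628/81) ≈ 4.483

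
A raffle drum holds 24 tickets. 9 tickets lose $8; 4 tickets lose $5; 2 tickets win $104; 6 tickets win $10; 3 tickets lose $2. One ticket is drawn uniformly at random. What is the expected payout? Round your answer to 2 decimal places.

E[payout] = (9/24)·(-8) + (4/24)·(-5) + (2/24)·104 + (6/24)·10 + (3/24)·(-2) = 85/12
≈ $7.08

$7.08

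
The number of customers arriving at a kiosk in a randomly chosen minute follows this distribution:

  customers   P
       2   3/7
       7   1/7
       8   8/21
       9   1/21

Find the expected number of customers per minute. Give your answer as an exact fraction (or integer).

16/3

E[X] = (3/7)·2 + (1/7)·7 + (8/21)·8 + (1/21)·9
     = 16/3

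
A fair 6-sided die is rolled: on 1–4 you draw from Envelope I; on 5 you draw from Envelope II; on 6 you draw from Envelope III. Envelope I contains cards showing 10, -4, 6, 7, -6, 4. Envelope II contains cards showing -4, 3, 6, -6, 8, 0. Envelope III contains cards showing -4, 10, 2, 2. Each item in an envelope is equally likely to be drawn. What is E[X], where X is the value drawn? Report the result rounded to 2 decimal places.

2.50

E[X | Envelope I] = (10 − 4 + 6 + 7 − 6 + 4)/6 = 17/6
E[X | Envelope II] = (-4 + 3 + 6 − 6 + 8 + 0)/6 = 7/6
E[X | Envelope III] = (-4 + 10 + 2 + 2)/4 = 5/2
E[X] = (2/3)·17/6 + (1/6)·7/6 + (1/6)·5/2 = 5/2 ≈ 2.50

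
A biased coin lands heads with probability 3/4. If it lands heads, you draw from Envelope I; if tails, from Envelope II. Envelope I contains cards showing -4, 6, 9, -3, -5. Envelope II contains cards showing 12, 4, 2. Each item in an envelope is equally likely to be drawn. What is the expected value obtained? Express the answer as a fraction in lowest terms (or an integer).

E[X | Envelope I] = (-4 + 6 + 9 − 3 − 5)/5 = 3/5
E[X | Envelope II] = (12 + 4 + 2)/3 = 6
E[X] = (3/4)·3/5 + (1/4)·6 = 39/20

39/20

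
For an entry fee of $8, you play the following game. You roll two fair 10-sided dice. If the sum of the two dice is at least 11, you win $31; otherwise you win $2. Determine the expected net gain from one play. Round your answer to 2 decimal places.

$9.95

E[payout] = (9/20)·2 + (11/20)·31 = 359/20
Expected profit = 359/20 − 8 = 199/20 ≈ $9.95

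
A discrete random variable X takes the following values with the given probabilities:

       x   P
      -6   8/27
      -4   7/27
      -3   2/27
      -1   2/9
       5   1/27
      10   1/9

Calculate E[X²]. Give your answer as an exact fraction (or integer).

749/27

E[X²] = (8/27)·36 + (7/27)·16 + (2/27)·9 + (2/9)·1 + (1/27)·25 + (1/9)·100
     = 749/27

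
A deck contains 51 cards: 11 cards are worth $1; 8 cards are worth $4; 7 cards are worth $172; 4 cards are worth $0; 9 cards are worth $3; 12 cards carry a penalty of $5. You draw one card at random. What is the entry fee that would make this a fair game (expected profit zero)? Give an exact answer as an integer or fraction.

E[payout] = (11/51)·1 + (8/51)·4 + (7/51)·172 + (4/51)·0 + (9/51)·3 + (12/51)·(-5) = 1214/51
Fair fee = E[payout] = 1214/51

1214/51 dollars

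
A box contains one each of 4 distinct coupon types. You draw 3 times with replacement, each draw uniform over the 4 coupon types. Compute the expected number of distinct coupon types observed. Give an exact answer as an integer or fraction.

37/16

Let Xⱼ=1 if type j appears at least once. P(Xⱼ=1) = 1 − ((4−1)/4)^3 = 37/64.
E[#distinct] = 4·37/64 = 37/16.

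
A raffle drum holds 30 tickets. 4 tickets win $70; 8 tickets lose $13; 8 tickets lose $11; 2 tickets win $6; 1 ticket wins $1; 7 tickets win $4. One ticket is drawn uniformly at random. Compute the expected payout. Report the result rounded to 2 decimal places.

$4.30

E[payout] = (4/30)·70 + (8/30)·(-13) + (8/30)·(-11) + (2/30)·6 + (1/30)·1 + (7/30)·4 = 43/10
≈ $4.30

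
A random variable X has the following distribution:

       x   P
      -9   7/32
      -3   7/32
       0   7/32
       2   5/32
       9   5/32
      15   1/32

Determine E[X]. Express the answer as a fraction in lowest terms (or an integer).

-7/16

E[X] = (7/32)·(-9) + (7/32)·(-3) + (7/32)·0 + (5/32)·2 + (5/32)·9 + (1/32)·15
     = -7/16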